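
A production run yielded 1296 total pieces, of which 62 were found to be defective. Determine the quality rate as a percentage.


Formula: Quality Rate = Good Pieces / Total Pieces * 100
Good pieces = 1296 - 62 = 1234
QR = 1234 / 1296 * 100 = 95.2%

95.2%


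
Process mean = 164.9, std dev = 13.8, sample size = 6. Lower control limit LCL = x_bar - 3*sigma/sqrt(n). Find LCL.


LCL = 164.9 - 3 * 13.8 / sqrt(6)

148.0


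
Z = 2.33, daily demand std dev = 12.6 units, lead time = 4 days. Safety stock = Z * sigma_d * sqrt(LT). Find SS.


Formula: SS = z * sigma_d * sqrt(LT)
sqrt(LT) = sqrt(4) = 2.0
SS = 2.33 * 12.6 * 2.0
SS = 58.7 units

58.7 units


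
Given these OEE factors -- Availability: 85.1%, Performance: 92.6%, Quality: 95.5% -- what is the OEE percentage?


Formula: OEE = Availability * Performance * Quality / 10000
A * P = 85.1% * 92.6% / 100 = 78.8%
OEE = 78.8% * 95.5% / 100 = 75.3%

75.3%


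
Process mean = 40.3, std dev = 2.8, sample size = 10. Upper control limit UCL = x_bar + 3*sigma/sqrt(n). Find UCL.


UCL = 40.3 + 3 * 2.8 / sqrt(10)

42.96


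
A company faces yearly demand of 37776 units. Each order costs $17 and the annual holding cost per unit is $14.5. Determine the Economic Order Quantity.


Formula: EOQ = sqrt(2 * D * S / H)
Numerator: 2 * 37776 * 17 = 1284384
2DS/H = 1284384 / 14.5 = 88578.2
EOQ = sqrt(88578.2) = 297.6 units

297.6 units


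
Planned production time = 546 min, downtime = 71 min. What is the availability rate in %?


Formula: Availability = (Planned Time - Downtime) / Planned Time * 100
Uptime = 546 - 71 = 475 min
Availability = 475 / 546 * 100 = 87.0%

87.0%


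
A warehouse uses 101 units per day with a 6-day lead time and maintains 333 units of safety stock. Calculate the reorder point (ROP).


Formula: ROP = (Daily Demand * Lead Time) + Safety Stock
Demand during lead time = 101 * 6 = 606 units
ROP = 606 + 333 = 939 units

939 units


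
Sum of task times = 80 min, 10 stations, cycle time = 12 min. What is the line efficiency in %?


Formula: Efficiency = Sum of Task Times / (N_stations * CT) * 100
Total station capacity = 10 stations * 12 min = 120 min
Efficiency = 80 / 120 * 100 = 66.7%

66.7%


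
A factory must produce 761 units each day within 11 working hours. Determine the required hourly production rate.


Formula: Production Rate = Daily Demand / Available Hours
Rate = 761 units/day / 11 hours/day
Rate = 69.2 units/hour

69.2 units/hour


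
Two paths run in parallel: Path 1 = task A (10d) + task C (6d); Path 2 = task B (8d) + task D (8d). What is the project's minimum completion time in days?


Path 1 = 10 + 6 = 16 days
Path 2 = 8 + 8 = 16 days
Duration = max(16, 16) = 16 days

16 days


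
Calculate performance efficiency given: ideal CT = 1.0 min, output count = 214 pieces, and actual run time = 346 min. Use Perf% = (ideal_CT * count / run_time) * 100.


Formula: Performance = (Ideal CT * Total Count) / Run Time * 100
Ideal output time = 1.0 * 214 = 214.0 min
Performance = 214.0 / 346 * 100 = 61.8%

61.8%


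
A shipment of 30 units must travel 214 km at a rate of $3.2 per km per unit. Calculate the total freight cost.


TC = dist * cost * units = 214 * 3.2 * 30 = $20544.00

$20544.00


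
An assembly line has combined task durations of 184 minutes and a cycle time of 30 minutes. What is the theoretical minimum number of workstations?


Formula: N_min = ceil(Sum of Task Times / Cycle Time)
N_min = ceil(184 min / 30 min) = ceil(6.1333)
N_min = 7 stations

7


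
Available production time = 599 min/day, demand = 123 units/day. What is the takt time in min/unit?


Formula: Takt Time = Available Production Time / Customer Demand
Takt = 599 min/day / 123 units/day
Takt = 4.87 min/unit

4.87 min/unit


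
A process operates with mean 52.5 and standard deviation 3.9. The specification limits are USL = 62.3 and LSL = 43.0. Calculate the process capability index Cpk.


Cpu = (62.3 - 52.5) / (3 * 3.9) = 0.84
Cpl = (52.5 - 43.0) / (3 * 3.9) = 0.81
Cpk = min(0.84, 0.81) = 0.81

0.81


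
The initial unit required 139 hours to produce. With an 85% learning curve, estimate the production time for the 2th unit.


Formula: T_n = T_1 * (learning_rate)^(log2(n)) where learning_rate = rate/100
Doublings = log2(2) = 1
T_n = 139 * 0.85^1
T_n = 139 * 0.85 = 118.2 hours

118.2 hours


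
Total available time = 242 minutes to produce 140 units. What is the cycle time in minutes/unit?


Formula: CT = Available Time / Number of Units
CT = 242 min / 140 units
CT = 1.73 min/unit

1.73 min/unit


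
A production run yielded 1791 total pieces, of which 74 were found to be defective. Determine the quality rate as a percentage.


Formula: Quality Rate = Good Pieces / Total Pieces * 100
Good pieces = 1791 - 74 = 1717
QR = 1717 / 1791 * 100 = 95.9%

95.9%


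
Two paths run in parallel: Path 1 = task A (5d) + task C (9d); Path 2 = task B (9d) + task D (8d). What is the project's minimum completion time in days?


Path 1 = 5 + 9 = 14 days
Path 2 = 9 + 8 = 17 days
Duration = max(14, 17) = 17 days

17 days


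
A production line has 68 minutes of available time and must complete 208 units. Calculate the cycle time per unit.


Formula: CT = Available Time / Number of Units
CT = 68 min / 208 units
CT = 0.33 min/unit

0.33 min/unit


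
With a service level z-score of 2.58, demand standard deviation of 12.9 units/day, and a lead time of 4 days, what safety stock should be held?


Formula: SS = z * sigma_d * sqrt(LT)
sqrt(LT) = sqrt(4) = 2.0
SS = 2.58 * 12.9 * 2.0
SS = 66.6 units

66.6 units


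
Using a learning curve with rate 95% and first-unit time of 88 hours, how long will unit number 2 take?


Formula: T_n = T_1 * (learning_rate)^(log2(n)) where learning_rate = rate/100
Doublings = log2(2) = 1
T_n = 88 * 0.95^1
T_n = 88 * 0.95 = 83.6 hours

83.6 hours


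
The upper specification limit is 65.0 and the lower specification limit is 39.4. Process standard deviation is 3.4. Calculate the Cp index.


Cp = (65.0 - 39.4) / (6 * 3.4)

1.25


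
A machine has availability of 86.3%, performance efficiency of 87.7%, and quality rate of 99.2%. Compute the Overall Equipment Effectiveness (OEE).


Formula: OEE = Availability * Performance * Quality / 10000
A * P = 86.3% * 87.7% / 100 = 75.69%
OEE = 75.69% * 99.2% / 100 = 75.1%

75.1%


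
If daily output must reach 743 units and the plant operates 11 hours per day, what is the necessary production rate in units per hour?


Formula: Production Rate = Daily Demand / Available Hours
Rate = 743 units/day / 11 hours/day
Rate = 67.5 units/hour

67.5 units/hour


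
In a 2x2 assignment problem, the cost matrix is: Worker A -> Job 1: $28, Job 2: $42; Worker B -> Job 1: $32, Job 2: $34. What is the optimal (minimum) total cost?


Option 1: A->1 + B->2 = $28 + $34 = $62
Option 2: A->2 + B->1 = $42 + $32 = $74
Min cost = min($62, $74) = $62

$62


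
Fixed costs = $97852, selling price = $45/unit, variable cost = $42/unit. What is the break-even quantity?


Formula: BEQ = Fixed Costs / (Price - Variable Cost)
Contribution margin = $45 - $42 = $3/unit
BEQ = ceil($97852 / $3/unit) = ceil(32617.33) = 32618 units

32618 units


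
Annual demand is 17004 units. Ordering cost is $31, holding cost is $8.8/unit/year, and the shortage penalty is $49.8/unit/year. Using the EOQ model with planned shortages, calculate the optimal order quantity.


Formula: EOQ* = sqrt(2DS/H) * sqrt((H+P)/P)
Base EOQ = sqrt(2*17004*31/8.8) = 346.12 units
Correction = sqrt((8.8+49.8)/49.8) = 1.08476
EOQ* = 346.12 * 1.08476 = 375.5 units

375.5 units


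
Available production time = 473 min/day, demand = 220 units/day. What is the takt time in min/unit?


Formula: Takt Time = Available Production Time / Customer Demand
Takt = 473 min/day / 220 units/day
Takt = 2.15 min/unit

2.15 min/unit


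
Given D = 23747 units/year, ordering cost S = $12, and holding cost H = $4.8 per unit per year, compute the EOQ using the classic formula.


Formula: EOQ = sqrt(2 * D * S / H)
Numerator: 2 * 23747 * 12 = 569928
2DS/H = 569928 / 4.8 = 118735.0
EOQ = sqrt(118735.0) = 344.6 units

344.6 units


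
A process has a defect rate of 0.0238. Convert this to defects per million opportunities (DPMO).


DPMO = defect_rate * 1000000 = 0.0238 * 1000000

23800


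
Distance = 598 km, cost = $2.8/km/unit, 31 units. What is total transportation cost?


TC = dist * cost * units = 598 * 2.8 * 31 = $51906.40

$51906.40


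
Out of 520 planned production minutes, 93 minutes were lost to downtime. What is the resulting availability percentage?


Formula: Availability = (Planned Time - Downtime) / Planned Time * 100
Uptime = 520 - 93 = 427 min
Availability = 427 / 520 * 100 = 82.1%

82.1%


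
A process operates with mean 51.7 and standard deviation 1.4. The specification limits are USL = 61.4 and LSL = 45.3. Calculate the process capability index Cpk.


Cpu = (61.4 - 51.7) / (3 * 1.4) = 2.31
Cpl = (51.7 - 45.3) / (3 * 1.4) = 1.52
Cpk = min(2.31, 1.52) = 1.52

1.52


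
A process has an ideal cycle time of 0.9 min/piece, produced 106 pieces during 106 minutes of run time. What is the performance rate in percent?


Formula: Performance = (Ideal CT * Total Count) / Run Time * 100
Ideal output time = 0.9 * 106 = 95.4 min
Performance = 95.4 / 106 * 100 = 90.0%

90.0%


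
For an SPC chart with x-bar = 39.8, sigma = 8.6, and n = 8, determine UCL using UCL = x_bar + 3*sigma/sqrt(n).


UCL = 39.8 + 3 * 8.6 / sqrt(8)

48.92


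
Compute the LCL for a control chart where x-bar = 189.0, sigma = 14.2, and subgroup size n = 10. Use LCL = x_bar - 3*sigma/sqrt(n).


LCL = 189.0 - 3 * 14.2 / sqrt(10)

175.53


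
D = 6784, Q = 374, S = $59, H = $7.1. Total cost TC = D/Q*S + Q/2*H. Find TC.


TC = 6784/374 * 59 + 374/2 * 7.1

$2397.90


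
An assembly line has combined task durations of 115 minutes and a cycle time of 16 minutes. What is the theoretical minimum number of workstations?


Formula: N_min = ceil(Sum of Task Times / Cycle Time)
N_min = ceil(115 min / 16 min) = ceil(7.1875)
N_min = 8 stations

8


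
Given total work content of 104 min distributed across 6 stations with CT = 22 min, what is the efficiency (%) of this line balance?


Formula: Efficiency = Sum of Task Times / (N_stations * CT) * 100
Total station capacity = 6 stations * 22 min = 132 min
Efficiency = 104 / 132 * 100 = 78.8%

78.8%


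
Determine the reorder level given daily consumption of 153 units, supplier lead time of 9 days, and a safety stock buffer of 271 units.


Formula: ROP = (Daily Demand * Lead Time) + Safety Stock
Demand during lead time = 153 * 9 = 1377 units
ROP = 1377 + 271 = 1648 units

1648 units


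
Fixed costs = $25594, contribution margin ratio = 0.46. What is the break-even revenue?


Formula: BER = Fixed Costs / Contribution Margin Ratio
BER = $25594 / 0.46
BER = $55639.13 (to the nearest cent)

$55639.13


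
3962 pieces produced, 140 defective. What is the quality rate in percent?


Formula: Quality Rate = Good Pieces / Total Pieces * 100
Good pieces = 3962 - 140 = 3822
QR = 3822 / 3962 * 100 = 96.5%

96.5%


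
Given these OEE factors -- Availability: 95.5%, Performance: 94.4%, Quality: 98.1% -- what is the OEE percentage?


Formula: OEE = Availability * Performance * Quality / 10000
A * P = 95.5% * 94.4% / 100 = 90.15%
OEE = 90.15% * 98.1% / 100 = 88.4%

88.4%


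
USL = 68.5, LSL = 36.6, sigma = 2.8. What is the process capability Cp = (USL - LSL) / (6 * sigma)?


Cp = (68.5 - 36.6) / (6 * 2.8)

1.9


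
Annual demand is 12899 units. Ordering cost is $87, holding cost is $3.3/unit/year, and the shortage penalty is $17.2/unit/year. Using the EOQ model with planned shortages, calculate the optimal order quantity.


Formula: EOQ* = sqrt(2DS/H) * sqrt((H+P)/P)
Base EOQ = sqrt(2*12899*87/3.3) = 824.7 units
Correction = sqrt((3.3+17.2)/17.2) = 1.09172
EOQ* = 824.7 * 1.09172 = 900.3 units

900.3 units


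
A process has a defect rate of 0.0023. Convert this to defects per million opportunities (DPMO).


DPMO = defect_rate * 1000000 = 0.0023 * 1000000

2300


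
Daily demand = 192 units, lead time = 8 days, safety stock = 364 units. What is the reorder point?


Formula: ROP = (Daily Demand * Lead Time) + Safety Stock
Demand during lead time = 192 * 8 = 1536 units
ROP = 1536 + 364 = 1900 units

1900 units


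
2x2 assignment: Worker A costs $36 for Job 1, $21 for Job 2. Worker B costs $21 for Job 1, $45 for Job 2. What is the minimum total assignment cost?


Option 1: A->1 + B->2 = $36 + $45 = $81
Option 2: A->2 + B->1 = $21 + $21 = $42
Min cost = min($81, $42) = $42

$42


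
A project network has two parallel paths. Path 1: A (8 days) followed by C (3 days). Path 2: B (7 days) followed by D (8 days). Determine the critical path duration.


Path 1 = 8 + 3 = 11 days
Path 2 = 7 + 8 = 15 days
Duration = max(11, 15) = 15 days

15 days


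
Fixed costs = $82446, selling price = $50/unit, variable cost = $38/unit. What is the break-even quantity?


Formula: BEQ = Fixed Costs / (Price - Variable Cost)
Contribution margin = $50 - $38 = $12/unit
BEQ = ceil($82446 / $12/unit) = ceil(6870.5) = 6871 units

6871 units


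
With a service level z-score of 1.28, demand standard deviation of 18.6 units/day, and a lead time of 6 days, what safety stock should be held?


Formula: SS = z * sigma_d * sqrt(LT)
sqrt(LT) = sqrt(6) = 2.4495
SS = 1.28 * 18.6 * 2.4495
SS = 58.3 units

58.3 units


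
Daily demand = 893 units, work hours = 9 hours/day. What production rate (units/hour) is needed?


Formula: Production Rate = Daily Demand / Available Hours
Rate = 893 units/day / 9 hours/day
Rate = 99.2 units/hour

99.2 units/hour


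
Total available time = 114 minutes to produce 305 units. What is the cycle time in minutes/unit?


Formula: CT = Available Time / Number of Units
CT = 114 min / 305 units
CT = 0.37 min/unit

0.37 min/unit


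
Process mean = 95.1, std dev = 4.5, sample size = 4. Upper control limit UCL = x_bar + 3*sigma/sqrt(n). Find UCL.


UCL = 95.1 + 3 * 4.5 / sqrt(4)

101.85


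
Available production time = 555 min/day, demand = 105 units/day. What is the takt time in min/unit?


Formula: Takt Time = Available Production Time / Customer Demand
Takt = 555 min/day / 105 units/day
Takt = 5.29 min/unit

5.29 min/unit


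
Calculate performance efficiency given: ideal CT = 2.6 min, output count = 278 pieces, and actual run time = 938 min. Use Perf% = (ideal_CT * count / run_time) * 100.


Formula: Performance = (Ideal CT * Total Count) / Run Time * 100
Ideal output time = 2.6 * 278 = 722.8 min
Performance = 722.8 / 938 * 100 = 77.1%

77.1%


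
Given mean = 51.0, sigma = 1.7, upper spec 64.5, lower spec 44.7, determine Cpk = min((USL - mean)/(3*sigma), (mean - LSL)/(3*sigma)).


Cpu = (64.5 - 51.0) / (3 * 1.7) = 2.65
Cpl = (51.0 - 44.7) / (3 * 1.7) = 1.24
Cpk = min(2.65, 1.24) = 1.24

1.24


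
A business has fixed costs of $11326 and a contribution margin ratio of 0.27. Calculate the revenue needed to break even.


Formula: BER = Fixed Costs / Contribution Margin Ratio
BER = $11326 / 0.27
BER = $41948.15 (to the nearest cent)

$41948.15


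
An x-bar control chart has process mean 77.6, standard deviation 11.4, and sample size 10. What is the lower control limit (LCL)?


LCL = 77.6 - 3 * 11.4 / sqrt(10)

66.79


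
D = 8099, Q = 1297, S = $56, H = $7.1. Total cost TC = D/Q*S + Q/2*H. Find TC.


TC = 8099/1297 * 56 + 1297/2 * 7.1

$4954.04


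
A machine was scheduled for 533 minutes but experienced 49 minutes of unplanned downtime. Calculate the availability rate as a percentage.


Formula: Availability = (Planned Time - Downtime) / Planned Time * 100
Uptime = 533 - 49 = 484 min
Availability = 484 / 533 * 100 = 90.8%

90.8%


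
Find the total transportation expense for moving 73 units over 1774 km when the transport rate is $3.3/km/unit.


TC = dist * cost * units = 1774 * 3.3 * 73 = $427356.60

$427356.60


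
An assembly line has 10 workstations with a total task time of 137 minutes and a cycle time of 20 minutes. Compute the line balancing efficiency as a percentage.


Formula: Efficiency = Sum of Task Times / (N_stations * CT) * 100
Total station capacity = 10 stations * 20 min = 200 min
Efficiency = 137 / 200 * 100 = 68.5%

68.5%


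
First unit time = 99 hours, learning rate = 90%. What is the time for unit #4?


Formula: T_n = T_1 * (learning_rate)^(log2(n)) where learning_rate = rate/100
Doublings = log2(4) = 2
T_n = 99 * 0.9^2
T_n = 99 * 0.81 = 80.2 hours

80.2 hours


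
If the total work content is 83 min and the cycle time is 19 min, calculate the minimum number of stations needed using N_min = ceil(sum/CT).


Formula: N_min = ceil(Sum of Task Times / Cycle Time)
N_min = ceil(83 min / 19 min) = ceil(4.3684)
N_min = 5 stations

5


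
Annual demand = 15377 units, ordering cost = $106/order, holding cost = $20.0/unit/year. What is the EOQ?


Formula: EOQ = sqrt(2 * D * S / H)
Numerator: 2 * 15377 * 106 = 3259924
2DS/H = 3259924 / 20.0 = 162996.2
EOQ = sqrt(162996.2) = 403.7 units

403.7 units


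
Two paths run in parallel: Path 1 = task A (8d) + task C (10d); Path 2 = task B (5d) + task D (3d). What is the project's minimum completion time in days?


Path 1 = 8 + 10 = 18 days
Path 2 = 5 + 3 = 8 days
Duration = max(18, 8) = 18 days

18 days


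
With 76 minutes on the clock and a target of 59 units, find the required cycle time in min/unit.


Formula: CT = Available Time / Number of Units
CT = 76 min / 59 units
CT = 1.29 min/unit

1.29 min/unit


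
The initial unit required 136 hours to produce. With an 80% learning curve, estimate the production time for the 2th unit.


Formula: T_n = T_1 * (learning_rate)^(log2(n)) where learning_rate = rate/100
Doublings = log2(2) = 1
T_n = 136 * 0.8^1
T_n = 136 * 0.8 = 108.8 hours

108.8 hours


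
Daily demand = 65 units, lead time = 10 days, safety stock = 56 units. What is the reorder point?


Formula: ROP = (Daily Demand * Lead Time) + Safety Stock
Demand during lead time = 65 * 10 = 650 units
ROP = 650 + 56 = 706 units

706 units


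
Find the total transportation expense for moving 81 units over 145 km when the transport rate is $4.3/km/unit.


TC = dist * cost * units = 145 * 4.3 * 81 = $50503.50

$50503.50


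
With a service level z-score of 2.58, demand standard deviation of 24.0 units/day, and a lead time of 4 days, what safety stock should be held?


Formula: SS = z * sigma_d * sqrt(LT)
sqrt(LT) = sqrt(4) = 2.0
SS = 2.58 * 24.0 * 2.0
SS = 123.8 units

123.8 units


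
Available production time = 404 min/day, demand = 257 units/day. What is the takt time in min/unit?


Formula: Takt Time = Available Production Time / Customer Demand
Takt = 404 min/day / 257 units/day
Takt = 1.57 min/unit

1.57 min/unit


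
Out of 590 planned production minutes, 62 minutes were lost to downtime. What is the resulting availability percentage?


Formula: Availability = (Planned Time - Downtime) / Planned Time * 100
Uptime = 590 - 62 = 528 min
Availability = 528 / 590 * 100 = 89.5%

89.5%


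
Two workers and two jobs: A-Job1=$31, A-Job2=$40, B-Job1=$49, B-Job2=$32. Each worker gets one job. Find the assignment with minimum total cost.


Option 1: A->1 + B->2 = $31 + $32 = $63
Option 2: A->2 + B->1 = $40 + $49 = $89
Min cost = min($63, $89) = $63

$63


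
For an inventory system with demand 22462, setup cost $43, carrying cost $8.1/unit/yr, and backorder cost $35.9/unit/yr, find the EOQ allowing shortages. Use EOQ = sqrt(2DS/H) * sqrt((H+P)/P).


Formula: EOQ* = sqrt(2DS/H) * sqrt((H+P)/P)
Base EOQ = sqrt(2*22462*43/8.1) = 488.35 units
Correction = sqrt((8.1+35.9)/35.9) = 1.10708
EOQ* = 488.35 * 1.10708 = 540.6 units

540.6 units


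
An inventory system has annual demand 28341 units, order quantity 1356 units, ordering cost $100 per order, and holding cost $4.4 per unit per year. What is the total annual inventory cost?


TC = 28341/1356 * 100 + 1356/2 * 4.4

$5073.24


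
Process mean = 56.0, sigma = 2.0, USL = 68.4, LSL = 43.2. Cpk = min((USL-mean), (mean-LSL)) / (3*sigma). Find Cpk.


Cpu = (68.4 - 56.0) / (3 * 2.0) = 2.07
Cpl = (56.0 - 43.2) / (3 * 2.0) = 2.13
Cpk = min(2.07, 2.13) = 2.07

2.07


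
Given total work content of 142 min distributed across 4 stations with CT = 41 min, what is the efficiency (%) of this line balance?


Formula: Efficiency = Sum of Task Times / (N_stations * CT) * 100
Total station capacity = 4 stations * 41 min = 164 min
Efficiency = 142 / 164 * 100 = 86.6%

86.6%


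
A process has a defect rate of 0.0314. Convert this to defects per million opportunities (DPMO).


DPMO = defect_rate * 1000000 = 0.0314 * 1000000

31400


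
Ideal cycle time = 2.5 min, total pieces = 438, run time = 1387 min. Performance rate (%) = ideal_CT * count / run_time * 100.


Formula: Performance = (Ideal CT * Total Count) / Run Time * 100
Ideal output time = 2.5 * 438 = 1095.0 min
Performance = 1095.0 / 1387 * 100 = 78.9%

78.9%


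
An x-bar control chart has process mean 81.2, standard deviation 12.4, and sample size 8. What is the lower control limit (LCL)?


LCL = 81.2 - 3 * 12.4 / sqrt(8)

68.05


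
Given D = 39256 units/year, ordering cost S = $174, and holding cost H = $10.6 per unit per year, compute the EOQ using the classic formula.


Formula: EOQ = sqrt(2 * D * S / H)
Numerator: 2 * 39256 * 174 = 13661088
2DS/H = 13661088 / 10.6 = 1288781.9
EOQ = sqrt(1288781.9) = 1135.2 units

1135.2 units


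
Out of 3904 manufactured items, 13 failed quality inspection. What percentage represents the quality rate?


Formula: Quality Rate = Good Pieces / Total Pieces * 100
Good pieces = 3904 - 13 = 3891
QR = 3891 / 3904 * 100 = 99.7%

99.7%


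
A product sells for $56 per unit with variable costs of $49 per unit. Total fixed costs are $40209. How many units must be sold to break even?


Formula: BEQ = Fixed Costs / (Price - Variable Cost)
Contribution margin = $56 - $49 = $7/unit
BEQ = ceil($40209 / $7/unit) = ceil(5744.14) = 5745 units

5745 units


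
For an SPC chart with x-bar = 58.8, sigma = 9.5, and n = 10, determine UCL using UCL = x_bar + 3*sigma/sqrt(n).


UCL = 58.8 + 3 * 9.5 / sqrt(10)

67.81


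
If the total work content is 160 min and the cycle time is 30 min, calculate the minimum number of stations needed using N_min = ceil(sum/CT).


Formula: N_min = ceil(Sum of Task Times / Cycle Time)
N_min = ceil(160 min / 30 min) = ceil(5.3333)
N_min = 6 stations

6


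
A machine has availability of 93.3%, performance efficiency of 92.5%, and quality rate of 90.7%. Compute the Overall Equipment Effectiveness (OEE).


Formula: OEE = Availability * Performance * Quality / 10000
A * P = 93.3% * 92.5% / 100 = 86.3%
OEE = 86.3% * 90.7% / 100 = 78.3%

78.3%


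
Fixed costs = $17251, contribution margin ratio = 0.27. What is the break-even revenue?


Formula: BER = Fixed Costs / Contribution Margin Ratio
BER = $17251 / 0.27
BER = $63892.59 (to the nearest cent)

$63892.59


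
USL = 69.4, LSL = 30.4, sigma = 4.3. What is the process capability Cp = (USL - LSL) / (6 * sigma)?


Cp = (69.4 - 30.4) / (6 * 4.3)

1.51


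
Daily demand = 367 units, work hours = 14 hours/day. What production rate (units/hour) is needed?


Formula: Production Rate = Daily Demand / Available Hours
Rate = 367 units/day / 14 hours/day
Rate = 26.2 units/hour

26.2 units/hour


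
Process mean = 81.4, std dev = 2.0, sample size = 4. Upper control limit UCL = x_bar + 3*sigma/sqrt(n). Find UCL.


UCL = 81.4 + 3 * 2.0 / sqrt(4)

84.4


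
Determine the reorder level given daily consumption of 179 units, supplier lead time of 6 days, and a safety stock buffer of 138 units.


Formula: ROP = (Daily Demand * Lead Time) + Safety Stock
Demand during lead time = 179 * 6 = 1074 units
ROP = 1074 + 138 = 1212 units

1212 units


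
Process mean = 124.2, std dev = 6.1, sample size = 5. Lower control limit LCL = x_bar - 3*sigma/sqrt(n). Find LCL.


LCL = 124.2 - 3 * 6.1 / sqrt(5)

116.02


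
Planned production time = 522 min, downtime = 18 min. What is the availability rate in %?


Formula: Availability = (Planned Time - Downtime) / Planned Time * 100
Uptime = 522 - 18 = 504 min
Availability = 504 / 522 * 100 = 96.6%

96.6%


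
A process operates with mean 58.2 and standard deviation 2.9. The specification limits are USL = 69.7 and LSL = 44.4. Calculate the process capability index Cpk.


Cpu = (69.7 - 58.2) / (3 * 2.9) = 1.32
Cpl = (58.2 - 44.4) / (3 * 2.9) = 1.59
Cpk = min(1.32, 1.59) = 1.32

1.32


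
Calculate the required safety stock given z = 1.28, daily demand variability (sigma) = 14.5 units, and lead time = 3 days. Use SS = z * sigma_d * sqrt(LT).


Formula: SS = z * sigma_d * sqrt(LT)
sqrt(LT) = sqrt(3) = 1.7321
SS = 1.28 * 14.5 * 1.7321
SS = 32.1 units

32.1 units


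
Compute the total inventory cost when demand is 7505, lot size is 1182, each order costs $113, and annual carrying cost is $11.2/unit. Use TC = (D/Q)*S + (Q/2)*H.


TC = 7505/1182 * 113 + 1182/2 * 11.2

$7336.68


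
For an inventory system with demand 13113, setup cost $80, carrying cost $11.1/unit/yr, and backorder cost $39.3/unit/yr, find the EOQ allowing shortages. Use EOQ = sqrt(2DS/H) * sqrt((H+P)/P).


Formula: EOQ* = sqrt(2DS/H) * sqrt((H+P)/P)
Base EOQ = sqrt(2*13113*80/11.1) = 434.76 units
Correction = sqrt((11.1+39.3)/39.3) = 1.13245
EOQ* = 434.76 * 1.13245 = 492.3 units

492.3 units


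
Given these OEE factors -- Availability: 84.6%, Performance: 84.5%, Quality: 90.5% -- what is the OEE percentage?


Formula: OEE = Availability * Performance * Quality / 10000
A * P = 84.6% * 84.5% / 100 = 71.49%
OEE = 71.49% * 90.5% / 100 = 64.7%

64.7%


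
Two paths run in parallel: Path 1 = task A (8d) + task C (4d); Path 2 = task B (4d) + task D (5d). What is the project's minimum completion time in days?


Path 1 = 8 + 4 = 12 days
Path 2 = 4 + 5 = 9 days
Duration = max(12, 9) = 12 days

12 days


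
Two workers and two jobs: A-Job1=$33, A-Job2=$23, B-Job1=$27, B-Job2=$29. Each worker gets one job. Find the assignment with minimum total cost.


Option 1: A->1 + B->2 = $33 + $29 = $62
Option 2: A->2 + B->1 = $23 + $27 = $50
Min cost = min($62, $50) = $50

$50


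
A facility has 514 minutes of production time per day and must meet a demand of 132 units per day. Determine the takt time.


Formula: Takt Time = Available Production Time / Customer Demand
Takt = 514 min/day / 132 units/day
Takt = 3.89 min/unit

3.89 min/unit


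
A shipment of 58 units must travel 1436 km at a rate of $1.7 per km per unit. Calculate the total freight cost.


TC = dist * cost * units = 1436 * 1.7 * 58 = $141589.60

$141589.60


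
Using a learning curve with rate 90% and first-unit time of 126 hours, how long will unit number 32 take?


Formula: T_n = T_1 * (learning_rate)^(log2(n)) where learning_rate = rate/100
Doublings = log2(32) = 5
T_n = 126 * 0.9^5
T_n = 126 * 0.5905 = 74.4 hours

74.4 hours


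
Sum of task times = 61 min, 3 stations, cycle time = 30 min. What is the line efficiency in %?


Formula: Efficiency = Sum of Task Times / (N_stations * CT) * 100
Total station capacity = 3 stations * 30 min = 90 min
Efficiency = 61 / 90 * 100 = 67.8%

67.8%


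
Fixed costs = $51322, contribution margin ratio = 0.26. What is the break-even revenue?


Formula: BER = Fixed Costs / Contribution Margin Ratio
BER = $51322 / 0.26
BER = $197392.31 (to the nearest cent)

$197392.31


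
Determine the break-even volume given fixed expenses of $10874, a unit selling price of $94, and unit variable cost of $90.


Formula: BEQ = Fixed Costs / (Price - Variable Cost)
Contribution margin = $94 - $90 = $4/unit
BEQ = ceil($10874 / $4/unit) = ceil(2718.5) = 2719 units

2719 units


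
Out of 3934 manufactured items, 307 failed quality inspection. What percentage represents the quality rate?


Formula: Quality Rate = Good Pieces / Total Pieces * 100
Good pieces = 3934 - 307 = 3627
QR = 3627 / 3934 * 100 = 92.2%

92.2%


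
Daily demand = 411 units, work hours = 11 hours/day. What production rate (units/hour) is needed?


Formula: Production Rate = Daily Demand / Available Hours
Rate = 411 units/day / 11 hours/day
Rate = 37.4 units/hour

37.4 units/hour


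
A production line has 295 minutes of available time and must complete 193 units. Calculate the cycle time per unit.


Formula: CT = Available Time / Number of Units
CT = 295 min / 193 units
CT = 1.53 min/unit

1.53 min/unit


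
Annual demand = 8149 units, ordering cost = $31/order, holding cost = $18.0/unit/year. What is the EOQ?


Formula: EOQ = sqrt(2 * D * S / H)
Numerator: 2 * 8149 * 31 = 505238
2DS/H = 505238 / 18.0 = 28068.8
EOQ = sqrt(28068.8) = 167.5 units

167.5 units


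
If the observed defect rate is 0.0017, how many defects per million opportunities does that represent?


DPMO = defect_rate * 1000000 = 0.0017 * 1000000

1700


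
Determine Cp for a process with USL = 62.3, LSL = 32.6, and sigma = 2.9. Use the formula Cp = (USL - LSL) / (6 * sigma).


Cp = (62.3 - 32.6) / (6 * 2.9)

1.71


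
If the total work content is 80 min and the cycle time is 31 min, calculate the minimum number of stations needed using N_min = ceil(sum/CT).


Formula: N_min = ceil(Sum of Task Times / Cycle Time)
N_min = ceil(80 min / 31 min) = ceil(2.5806)
N_min = 3 stations

3


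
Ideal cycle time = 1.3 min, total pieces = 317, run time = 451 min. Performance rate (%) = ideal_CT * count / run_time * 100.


Formula: Performance = (Ideal CT * Total Count) / Run Time * 100
Ideal output time = 1.3 * 317 = 412.1 min
Performance = 412.1 / 451 * 100 = 91.4%

91.4%


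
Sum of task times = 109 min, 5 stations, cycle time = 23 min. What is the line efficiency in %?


Formula: Efficiency = Sum of Task Times / (N_stations * CT) * 100
Total station capacity = 5 stations * 23 min = 115 min
Efficiency = 109 / 115 * 100 = 94.8%

94.8%


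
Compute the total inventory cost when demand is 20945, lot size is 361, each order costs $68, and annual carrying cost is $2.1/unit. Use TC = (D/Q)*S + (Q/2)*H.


TC = 20945/361 * 68 + 361/2 * 2.1

$4324.37


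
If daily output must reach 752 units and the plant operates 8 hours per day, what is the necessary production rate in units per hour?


Formula: Production Rate = Daily Demand / Available Hours
Rate = 752 units/day / 8 hours/day
Rate = 94.0 units/hour

94.0 units/hour


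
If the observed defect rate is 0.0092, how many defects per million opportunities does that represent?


DPMO = defect_rate * 1000000 = 0.0092 * 1000000

9200


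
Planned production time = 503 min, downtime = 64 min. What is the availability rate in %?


Formula: Availability = (Planned Time - Downtime) / Planned Time * 100
Uptime = 503 - 64 = 439 min
Availability = 439 / 503 * 100 = 87.3%

87.3%


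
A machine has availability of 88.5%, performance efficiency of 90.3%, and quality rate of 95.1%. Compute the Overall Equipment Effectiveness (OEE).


Formula: OEE = Availability * Performance * Quality / 10000
A * P = 88.5% * 90.3% / 100 = 79.92%
OEE = 79.92% * 95.1% / 100 = 76.0%

76.0%


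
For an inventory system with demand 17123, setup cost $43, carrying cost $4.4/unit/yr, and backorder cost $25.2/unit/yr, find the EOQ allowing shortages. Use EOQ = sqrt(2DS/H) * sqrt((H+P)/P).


Formula: EOQ* = sqrt(2DS/H) * sqrt((H+P)/P)
Base EOQ = sqrt(2*17123*43/4.4) = 578.51 units
Correction = sqrt((4.4+25.2)/25.2) = 1.08379
EOQ* = 578.51 * 1.08379 = 627.0 units

627.0 units


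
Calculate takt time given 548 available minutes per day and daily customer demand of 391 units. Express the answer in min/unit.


Formula: Takt Time = Available Production Time / Customer Demand
Takt = 548 min/day / 391 units/day
Takt = 1.4 min/unit

1.4 min/unit


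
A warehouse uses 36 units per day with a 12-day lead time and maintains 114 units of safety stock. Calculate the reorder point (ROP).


Formula: ROP = (Daily Demand * Lead Time) + Safety Stock
Demand during lead time = 36 * 12 = 432 units
ROP = 432 + 114 = 546 units

546 units


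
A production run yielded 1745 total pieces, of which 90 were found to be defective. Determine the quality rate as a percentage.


Formula: Quality Rate = Good Pieces / Total Pieces * 100
Good pieces = 1745 - 90 = 1655
QR = 1655 / 1745 * 100 = 94.8%

94.8%


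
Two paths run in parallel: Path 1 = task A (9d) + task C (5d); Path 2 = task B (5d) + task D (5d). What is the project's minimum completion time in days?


Path 1 = 9 + 5 = 14 days
Path 2 = 5 + 5 = 10 days
Duration = max(14, 10) = 14 days

14 days


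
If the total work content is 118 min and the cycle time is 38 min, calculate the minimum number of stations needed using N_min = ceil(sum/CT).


Formula: N_min = ceil(Sum of Task Times / Cycle Time)
N_min = ceil(118 min / 38 min) = ceil(3.1053)
N_min = 4 stations

4


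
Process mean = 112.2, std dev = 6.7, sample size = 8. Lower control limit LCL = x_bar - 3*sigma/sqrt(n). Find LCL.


LCL = 112.2 - 3 * 6.7 / sqrt(8)

105.09


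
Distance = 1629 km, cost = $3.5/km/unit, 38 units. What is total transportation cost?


TC = dist * cost * units = 1629 * 3.5 * 38 = $216657.00

$216657.00


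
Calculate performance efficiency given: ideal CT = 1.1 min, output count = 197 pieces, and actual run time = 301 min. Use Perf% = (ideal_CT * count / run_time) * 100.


Formula: Performance = (Ideal CT * Total Count) / Run Time * 100
Ideal output time = 1.1 * 197 = 216.7 min
Performance = 216.7 / 301 * 100 = 72.0%

72.0%


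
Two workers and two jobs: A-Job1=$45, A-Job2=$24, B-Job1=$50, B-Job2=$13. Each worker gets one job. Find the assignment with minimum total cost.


Option 1: A->1 + B->2 = $45 + $13 = $58
Option 2: A->2 + B->1 = $24 + $50 = $74
Min cost = min($58, $74) = $58

$58


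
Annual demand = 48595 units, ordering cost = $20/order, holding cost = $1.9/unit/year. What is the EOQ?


Formula: EOQ = sqrt(2 * D * S / H)
Numerator: 2 * 48595 * 20 = 1943800
2DS/H = 1943800 / 1.9 = 1023052.6
EOQ = sqrt(1023052.6) = 1011.5 units

1011.5 units


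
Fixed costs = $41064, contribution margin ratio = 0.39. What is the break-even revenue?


Formula: BER = Fixed Costs / Contribution Margin Ratio
BER = $41064 / 0.39
BER = $105292.31 (to the nearest cent)

$105292.31


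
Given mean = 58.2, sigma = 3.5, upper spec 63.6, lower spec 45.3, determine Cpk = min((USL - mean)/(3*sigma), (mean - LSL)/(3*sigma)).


Cpu = (63.6 - 58.2) / (3 * 3.5) = 0.51
Cpl = (58.2 - 45.3) / (3 * 3.5) = 1.23
Cpk = min(0.51, 1.23) = 0.51

0.51


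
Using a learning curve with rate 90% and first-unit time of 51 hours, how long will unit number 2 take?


Formula: T_n = T_1 * (learning_rate)^(log2(n)) where learning_rate = rate/100
Doublings = log2(2) = 1
T_n = 51 * 0.9^1
T_n = 51 * 0.9 = 45.9 hours

45.9 hours


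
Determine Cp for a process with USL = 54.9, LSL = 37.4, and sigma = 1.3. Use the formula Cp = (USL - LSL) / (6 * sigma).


Cp = (54.9 - 37.4) / (6 * 1.3)

2.24


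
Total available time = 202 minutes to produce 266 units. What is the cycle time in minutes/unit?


Formula: CT = Available Time / Number of Units
CT = 202 min / 266 units
CT = 0.76 min/unit

0.76 min/unit


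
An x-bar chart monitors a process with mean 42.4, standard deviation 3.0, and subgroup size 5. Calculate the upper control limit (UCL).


UCL = 42.4 + 3 * 3.0 / sqrt(5)

46.42


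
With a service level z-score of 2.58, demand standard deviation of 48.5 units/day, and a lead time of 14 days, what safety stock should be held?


Formula: SS = z * sigma_d * sqrt(LT)
sqrt(LT) = sqrt(14) = 3.7417
SS = 2.58 * 48.5 * 3.7417
SS = 468.2 units

468.2 units


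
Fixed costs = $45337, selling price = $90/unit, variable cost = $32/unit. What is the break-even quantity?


Formula: BEQ = Fixed Costs / (Price - Variable Cost)
Contribution margin = $90 - $32 = $58/unit
BEQ = ceil($45337 / $58/unit) = ceil(781.67) = 782 units

782 units


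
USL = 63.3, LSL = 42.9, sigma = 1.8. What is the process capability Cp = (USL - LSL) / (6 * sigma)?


Cp = (63.3 - 42.9) / (6 * 1.8)

1.89


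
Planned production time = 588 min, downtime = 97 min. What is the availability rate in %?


Formula: Availability = (Planned Time - Downtime) / Planned Time * 100
Uptime = 588 - 97 = 491 min
Availability = 491 / 588 * 100 = 83.5%

83.5%


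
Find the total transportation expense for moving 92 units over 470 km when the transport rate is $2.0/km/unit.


TC = dist * cost * units = 470 * 2.0 * 92 = $86480.00

$86480.00


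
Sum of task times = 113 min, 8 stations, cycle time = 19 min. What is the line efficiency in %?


Formula: Efficiency = Sum of Task Times / (N_stations * CT) * 100
Total station capacity = 8 stations * 19 min = 152 min
Efficiency = 113 / 152 * 100 = 74.3%

74.3%


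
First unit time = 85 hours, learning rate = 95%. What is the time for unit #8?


Formula: T_n = T_1 * (learning_rate)^(log2(n)) where learning_rate = rate/100
Doublings = log2(8) = 3
T_n = 85 * 0.95^3
T_n = 85 * 0.8574 = 72.9 hours

72.9 hours


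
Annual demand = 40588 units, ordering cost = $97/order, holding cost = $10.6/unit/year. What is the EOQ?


Formula: EOQ = sqrt(2 * D * S / H)
Numerator: 2 * 40588 * 97 = 7874072
2DS/H = 7874072 / 10.6 = 742837.0
EOQ = sqrt(742837.0) = 861.9 units

861.9 units


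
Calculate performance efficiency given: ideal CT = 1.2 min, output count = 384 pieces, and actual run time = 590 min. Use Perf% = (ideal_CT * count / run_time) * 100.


Formula: Performance = (Ideal CT * Total Count) / Run Time * 100
Ideal output time = 1.2 * 384 = 460.8 min
Performance = 460.8 / 590 * 100 = 78.1%

78.1%


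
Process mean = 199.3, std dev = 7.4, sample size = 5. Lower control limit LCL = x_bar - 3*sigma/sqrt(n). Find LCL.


LCL = 199.3 - 3 * 7.4 / sqrt(5)

189.37


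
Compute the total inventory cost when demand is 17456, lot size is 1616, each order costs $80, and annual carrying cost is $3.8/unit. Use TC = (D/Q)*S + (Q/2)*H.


TC = 17456/1616 * 80 + 1616/2 * 3.8

$3934.56


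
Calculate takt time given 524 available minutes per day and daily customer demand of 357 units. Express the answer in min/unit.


Formula: Takt Time = Available Production Time / Customer Demand
Takt = 524 min/day / 357 units/day
Takt = 1.47 min/unit

1.47 min/unit


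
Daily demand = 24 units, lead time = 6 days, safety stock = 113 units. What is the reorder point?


Formula: ROP = (Daily Demand * Lead Time) + Safety Stock
Demand during lead time = 24 * 6 = 144 units
ROP = 144 + 113 = 257 units

257 units


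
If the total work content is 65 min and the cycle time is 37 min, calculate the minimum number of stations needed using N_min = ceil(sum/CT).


Formula: N_min = ceil(Sum of Task Times / Cycle Time)
N_min = ceil(65 min / 37 min) = ceil(1.7568)
N_min = 2 stations

2


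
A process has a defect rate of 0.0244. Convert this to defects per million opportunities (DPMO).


DPMO = defect_rate * 1000000 = 0.0244 * 1000000

24400


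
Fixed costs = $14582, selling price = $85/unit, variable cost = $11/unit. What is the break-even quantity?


Formula: BEQ = Fixed Costs / (Price - Variable Cost)
Contribution margin = $85 - $11 = $74/unit
BEQ = ceil($14582 / $74/unit) = ceil(197.05) = 198 units

198 units


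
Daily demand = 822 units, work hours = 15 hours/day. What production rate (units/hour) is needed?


Formula: Production Rate = Daily Demand / Available Hours
Rate = 822 units/day / 15 hours/day
Rate = 54.8 units/hour

54.8 units/hour
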